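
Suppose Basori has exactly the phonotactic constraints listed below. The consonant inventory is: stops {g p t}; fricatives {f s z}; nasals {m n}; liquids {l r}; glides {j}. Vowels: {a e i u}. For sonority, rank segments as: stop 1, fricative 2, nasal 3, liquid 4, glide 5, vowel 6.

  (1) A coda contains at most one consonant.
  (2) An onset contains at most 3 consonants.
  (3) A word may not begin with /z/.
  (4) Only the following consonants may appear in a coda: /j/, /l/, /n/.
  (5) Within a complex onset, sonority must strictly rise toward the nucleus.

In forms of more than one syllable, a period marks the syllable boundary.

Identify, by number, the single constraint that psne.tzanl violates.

1

psne.tzanl: syllable 2 coda /nl/ has 2 consonants (> 1).
This is a violation of constraint 1: "A coda contains at most one consonant."
The remaining constraints (2, 3, 4, 5) are satisfied.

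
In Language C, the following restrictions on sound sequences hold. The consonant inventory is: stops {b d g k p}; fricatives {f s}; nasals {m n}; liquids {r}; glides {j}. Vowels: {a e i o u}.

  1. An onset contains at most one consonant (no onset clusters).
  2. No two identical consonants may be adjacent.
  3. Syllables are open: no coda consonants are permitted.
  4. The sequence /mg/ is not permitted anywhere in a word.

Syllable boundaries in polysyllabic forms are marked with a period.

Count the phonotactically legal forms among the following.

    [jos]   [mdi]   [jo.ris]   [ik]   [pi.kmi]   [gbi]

0

[jos] — violates constraint 3: syllable 1 coda /s/ has 1 consonant (> 0) → phonotactically illegal
[mdi] — violates constraint 1: syllable 1 onset /md/ has 2 consonants (> 1) → phonotactically illegal
[jo.ris] — violates constraint 3: syllable 2 coda /s/ has 1 consonant (> 0) → phonotactically illegal
[ik] — violates constraint 3: syllable 1 coda /k/ has 1 consonant (> 0) → phonotactically illegal
[pi.kmi] — violates constraint 1: syllable 2 onset /km/ has 2 consonants (> 1) → phonotactically illegal
[gbi] — violates constraint 1: syllable 1 onset /gb/ has 2 consonants (> 1) → phonotactically illegal
No form is phonotactically legal → 0.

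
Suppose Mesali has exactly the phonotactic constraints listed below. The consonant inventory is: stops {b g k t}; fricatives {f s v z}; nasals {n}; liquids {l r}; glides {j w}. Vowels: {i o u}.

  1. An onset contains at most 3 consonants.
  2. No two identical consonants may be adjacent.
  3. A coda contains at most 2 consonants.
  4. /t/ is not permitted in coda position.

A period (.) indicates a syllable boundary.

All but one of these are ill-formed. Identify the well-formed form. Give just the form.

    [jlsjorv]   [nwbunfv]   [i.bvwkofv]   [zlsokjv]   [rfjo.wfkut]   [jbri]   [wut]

[jbri]

[jlsjorv] — violates constraint 1: syllable 1 onset /jlsj/ has 4 consonants (> 3) → ill-formed
[nwbunfv] — violates constraint 3: syllable 1 coda /nfv/ has 3 consonants (> 2) → ill-formed
[i.bvwkofv] — violates constraint 1: syllable 2 onset /bvwk/ has 4 consonants (> 3) → ill-formed
[zlsokjv] — violates constraint 3: syllable 1 coda /kjv/ has 3 consonants (> 2) → ill-formed
[rfjo.wfkut] — violates constraint 4: syllable 2 coda contains /t/ → ill-formed
[jbri] — σ1 onset /jbr/ (3C), coda /∅/ ok → well-formed
[wut] — violates constraint 4: syllable 1 coda contains /t/ → ill-formed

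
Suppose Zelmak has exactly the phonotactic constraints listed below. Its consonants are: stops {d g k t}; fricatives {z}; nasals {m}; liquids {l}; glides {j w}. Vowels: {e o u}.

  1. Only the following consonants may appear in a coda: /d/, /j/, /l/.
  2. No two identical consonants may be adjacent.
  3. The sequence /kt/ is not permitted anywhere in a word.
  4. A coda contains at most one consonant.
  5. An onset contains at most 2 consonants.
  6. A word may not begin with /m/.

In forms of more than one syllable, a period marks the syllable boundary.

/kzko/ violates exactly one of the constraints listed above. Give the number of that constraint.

/kzko/: syllable 1 onset /kzk/ has 3 consonants (> 2).
This is a violation of constraint 5: "An onset contains at most 2 consonants."
The remaining constraints (1, 2, 3, 4, 6) are satisfied.

5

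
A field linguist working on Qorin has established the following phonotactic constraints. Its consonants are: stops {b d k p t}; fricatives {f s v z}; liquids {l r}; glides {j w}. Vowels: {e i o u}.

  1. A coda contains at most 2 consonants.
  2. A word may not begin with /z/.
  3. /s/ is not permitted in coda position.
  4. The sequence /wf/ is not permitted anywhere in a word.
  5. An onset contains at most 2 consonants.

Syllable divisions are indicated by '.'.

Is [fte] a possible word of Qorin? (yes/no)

[fte] — σ1 onset /ft/ (2C), coda /∅/ ok → permitted

yes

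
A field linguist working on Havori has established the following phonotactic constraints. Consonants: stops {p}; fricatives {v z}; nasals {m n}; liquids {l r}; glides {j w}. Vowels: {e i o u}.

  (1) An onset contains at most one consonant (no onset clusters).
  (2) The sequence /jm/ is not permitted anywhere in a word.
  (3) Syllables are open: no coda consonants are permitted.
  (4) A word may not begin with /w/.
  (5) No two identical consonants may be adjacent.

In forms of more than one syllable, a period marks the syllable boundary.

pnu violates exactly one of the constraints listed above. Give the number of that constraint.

pnu: syllable 1 onset /pn/ has 2 consonants (> 1).
This is a violation of constraint 1: "An onset contains at most one consonant (no onset clusters)."
The remaining constraints (2, 3, 4, 5) are satisfied.

1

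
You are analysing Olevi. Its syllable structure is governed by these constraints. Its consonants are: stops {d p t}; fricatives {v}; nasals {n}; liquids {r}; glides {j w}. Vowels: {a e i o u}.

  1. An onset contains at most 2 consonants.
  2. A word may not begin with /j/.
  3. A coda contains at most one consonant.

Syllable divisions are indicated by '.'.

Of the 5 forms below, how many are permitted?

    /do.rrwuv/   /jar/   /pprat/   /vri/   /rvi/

/do.rrwuv/ — violates constraint 1: syllable 2 onset /rrw/ has 3 consonants (> 2) → not permitted
/jar/ — violates constraint 2: word begins with /j/ → not permitted
/pprat/ — violates constraint 1: syllable 1 onset /ppr/ has 3 consonants (> 2) → not permitted
/vri/ — σ1 onset /vr/ (2C), coda /∅/ ok → permitted
/rvi/ — σ1 onset /rv/ (2C), coda /∅/ ok → permitted
Permitted: /vri/, /rvi/ → 2.

2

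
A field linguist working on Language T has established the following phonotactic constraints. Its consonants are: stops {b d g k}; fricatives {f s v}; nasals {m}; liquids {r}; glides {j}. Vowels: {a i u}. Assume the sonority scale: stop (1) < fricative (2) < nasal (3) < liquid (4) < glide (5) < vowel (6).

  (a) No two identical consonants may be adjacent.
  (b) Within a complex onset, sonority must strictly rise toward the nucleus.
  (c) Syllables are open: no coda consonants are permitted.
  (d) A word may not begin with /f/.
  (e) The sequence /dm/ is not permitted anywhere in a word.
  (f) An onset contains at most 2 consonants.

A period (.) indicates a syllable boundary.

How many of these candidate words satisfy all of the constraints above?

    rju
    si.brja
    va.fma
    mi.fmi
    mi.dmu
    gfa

rju — σ1 onset /rj/ (4→5 rises), coda /∅/ ok → permitted
si.brja — violates constraint (f): syllable 2 onset /brj/ has 3 consonants (> 2) → not permitted
va.fma — σ1 onset /v/, coda /∅/ ok; σ2 onset /fm/ (2→3 rises), coda /∅/ ok → permitted
mi.fmi — σ1 onset /m/, coda /∅/ ok; σ2 onset /fm/ (2→3 rises), coda /∅/ ok → permitted
mi.dmu — violates constraint (e): contains banned sequence /dm/ → not permitted
gfa — σ1 onset /gf/ (1→2 rises), coda /∅/ ok → permitted
Permitted: rju, va.fma, mi.fmi, gfa → 4.

4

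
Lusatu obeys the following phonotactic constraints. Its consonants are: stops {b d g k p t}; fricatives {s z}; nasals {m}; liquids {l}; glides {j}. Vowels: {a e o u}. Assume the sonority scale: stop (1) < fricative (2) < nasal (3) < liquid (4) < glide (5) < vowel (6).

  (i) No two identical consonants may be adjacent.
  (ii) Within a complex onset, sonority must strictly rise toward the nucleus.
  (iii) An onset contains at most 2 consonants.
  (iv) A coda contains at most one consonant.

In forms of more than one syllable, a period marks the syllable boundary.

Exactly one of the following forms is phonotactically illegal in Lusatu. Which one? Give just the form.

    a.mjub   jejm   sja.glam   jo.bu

jejm

a.mjub — σ1 onset /∅/, coda /∅/ ok; σ2 onset /mj/ (3→5 rises), coda /b/ ok → phonotactically legal
jejm — violates constraint (iv): syllable 1 coda /jm/ has 2 consonants (> 1) → phonotactically illegal
sja.glam — σ1 onset /sj/ (2→5 rises), coda /∅/ ok; σ2 onset /gl/ (1→4 rises), coda /m/ ok → phonotactically legal
jo.bu — σ1 onset /j/, coda /∅/ ok; σ2 onset /b/, coda /∅/ ok → phonotactically legal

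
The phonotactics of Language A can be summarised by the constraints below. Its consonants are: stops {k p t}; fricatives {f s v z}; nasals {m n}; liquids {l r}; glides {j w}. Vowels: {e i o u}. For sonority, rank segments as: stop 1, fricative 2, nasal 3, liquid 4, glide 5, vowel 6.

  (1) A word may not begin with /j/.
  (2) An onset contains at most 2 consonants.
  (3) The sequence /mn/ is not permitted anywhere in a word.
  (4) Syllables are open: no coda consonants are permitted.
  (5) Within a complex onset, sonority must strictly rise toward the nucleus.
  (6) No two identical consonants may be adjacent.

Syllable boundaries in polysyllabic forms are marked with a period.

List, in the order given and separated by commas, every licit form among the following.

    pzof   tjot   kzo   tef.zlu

kzo

pzof — violates constraint 4: syllable 1 coda /f/ has 1 consonant (> 0) → illicit
tjot — violates constraint 4: syllable 1 coda /t/ has 1 consonant (> 0) → illicit
kzo — σ1 onset /kz/ (1→2 rises), coda /∅/ ok → licit
tef.zlu — violates constraint 4: syllable 1 coda /f/ has 1 consonant (> 0) → illicit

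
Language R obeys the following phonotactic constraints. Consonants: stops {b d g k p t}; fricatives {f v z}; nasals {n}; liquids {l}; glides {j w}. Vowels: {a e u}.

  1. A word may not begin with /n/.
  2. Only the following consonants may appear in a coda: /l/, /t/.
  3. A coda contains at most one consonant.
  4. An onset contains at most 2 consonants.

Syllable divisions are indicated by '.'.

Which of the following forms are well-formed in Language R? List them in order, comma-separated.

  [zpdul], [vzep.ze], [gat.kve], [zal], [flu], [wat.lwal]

[zpdul] — violates constraint 4: syllable 1 onset /zpd/ has 3 consonants (> 2) → ill-formed
[vzep.ze] — violates constraint 2: syllable 1 coda contains /p/, which is not a licensed coda consonant → ill-formed
[gat.kve] — σ1 onset /g/, coda /t/ ok; σ2 onset /kv/ (2C), coda /∅/ ok → well-formed
[zal] — σ1 onset /z/, coda /l/ ok → well-formed
[flu] — σ1 onset /fl/ (2C), coda /∅/ ok → well-formed
[wat.lwal] — σ1 onset /w/, coda /t/ ok; σ2 onset /lw/ (2C), coda /l/ ok → well-formed

[gat.kve], [zal], [flu], [wat.lwal]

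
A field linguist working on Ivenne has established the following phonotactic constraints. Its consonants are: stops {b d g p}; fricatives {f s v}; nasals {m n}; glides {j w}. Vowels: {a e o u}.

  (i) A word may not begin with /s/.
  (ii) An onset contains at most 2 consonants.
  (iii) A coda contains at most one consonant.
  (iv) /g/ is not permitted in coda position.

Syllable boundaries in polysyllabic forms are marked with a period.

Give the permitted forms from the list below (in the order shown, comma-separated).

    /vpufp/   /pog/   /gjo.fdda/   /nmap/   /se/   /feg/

/nmap/

/vpufp/ — violates constraint (iii): syllable 1 coda /fp/ has 2 consonants (> 1) → not permitted
/pog/ — violates constraint (iv): syllable 1 coda contains /g/ → not permitted
/gjo.fdda/ — violates constraint (ii): syllable 2 onset /fdd/ has 3 consonants (> 2) → not permitted
/nmap/ — σ1 onset /nm/ (2C), coda /p/ ok → permitted
/se/ — violates constraint (i): word begins with /s/ → not permitted
/feg/ — violates constraint (iv): syllable 1 coda contains /g/ → not permitted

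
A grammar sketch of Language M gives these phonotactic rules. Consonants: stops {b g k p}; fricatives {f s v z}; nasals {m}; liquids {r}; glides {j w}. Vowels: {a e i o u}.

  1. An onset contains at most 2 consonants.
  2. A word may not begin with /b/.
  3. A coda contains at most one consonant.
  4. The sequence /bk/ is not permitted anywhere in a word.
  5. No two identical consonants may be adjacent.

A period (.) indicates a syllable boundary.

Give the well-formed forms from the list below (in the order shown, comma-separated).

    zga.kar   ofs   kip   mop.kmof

zga.kar, kip, mop.kmof

zga.kar — σ1 onset /zg/ (2C), coda /∅/ ok; σ2 onset /k/, coda /r/ ok → well-formed
ofs — violates constraint 3: syllable 1 coda /fs/ has 2 consonants (> 1) → ill-formed
kip — σ1 onset /k/, coda /p/ ok → well-formed
mop.kmof — σ1 onset /m/, coda /p/ ok; σ2 onset /km/ (2C), coda /f/ ok → well-formed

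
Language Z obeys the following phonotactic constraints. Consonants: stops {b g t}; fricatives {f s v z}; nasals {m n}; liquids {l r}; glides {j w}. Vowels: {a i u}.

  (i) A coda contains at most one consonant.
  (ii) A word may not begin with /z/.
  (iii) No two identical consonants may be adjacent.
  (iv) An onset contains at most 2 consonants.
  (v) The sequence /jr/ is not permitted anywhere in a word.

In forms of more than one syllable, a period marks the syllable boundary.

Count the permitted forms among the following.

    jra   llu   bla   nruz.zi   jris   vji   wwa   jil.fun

jra — violates constraint (v): contains banned sequence /jr/ → not permitted
llu — violates constraint (iii): adjacent identical consonants /ll/ → not permitted
bla — σ1 onset /bl/ (2C), coda /∅/ ok → permitted
nruz.zi — violates constraint (iii): adjacent identical consonants /zz/ → not permitted
jris — violates constraint (v): contains banned sequence /jr/ → not permitted
vji — σ1 onset /vj/ (2C), coda /∅/ ok → permitted
wwa — violates constraint (iii): adjacent identical consonants /ww/ → not permitted
jil.fun — σ1 onset /j/, coda /l/ ok; σ2 onset /f/, coda /n/ ok → permitted
Permitted: bla, vji, jil.fun → 3.

3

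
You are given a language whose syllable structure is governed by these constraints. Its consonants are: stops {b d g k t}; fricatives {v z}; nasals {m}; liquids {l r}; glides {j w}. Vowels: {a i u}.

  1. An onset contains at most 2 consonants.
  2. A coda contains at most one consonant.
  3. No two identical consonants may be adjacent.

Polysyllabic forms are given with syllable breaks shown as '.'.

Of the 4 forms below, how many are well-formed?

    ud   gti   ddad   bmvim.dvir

ud — σ1 onset /∅/, coda /d/ ok → well-formed
gti — σ1 onset /gt/ (2C), coda /∅/ ok → well-formed
ddad — violates constraint 3: adjacent identical consonants /dd/ → ill-formed
bmvim.dvir — violates constraint 1: syllable 1 onset /bmv/ has 3 consonants (> 2) → ill-formed
Well-formed: ud, gti → 2.

2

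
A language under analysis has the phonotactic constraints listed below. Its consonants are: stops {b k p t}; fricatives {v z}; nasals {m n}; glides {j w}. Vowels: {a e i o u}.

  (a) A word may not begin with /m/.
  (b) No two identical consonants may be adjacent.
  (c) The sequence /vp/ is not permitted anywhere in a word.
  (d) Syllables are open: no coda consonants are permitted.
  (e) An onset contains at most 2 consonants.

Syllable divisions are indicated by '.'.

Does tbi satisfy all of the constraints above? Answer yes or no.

yes

tbi — σ1 onset /tb/ (2C), coda /∅/ ok → phonotactically legal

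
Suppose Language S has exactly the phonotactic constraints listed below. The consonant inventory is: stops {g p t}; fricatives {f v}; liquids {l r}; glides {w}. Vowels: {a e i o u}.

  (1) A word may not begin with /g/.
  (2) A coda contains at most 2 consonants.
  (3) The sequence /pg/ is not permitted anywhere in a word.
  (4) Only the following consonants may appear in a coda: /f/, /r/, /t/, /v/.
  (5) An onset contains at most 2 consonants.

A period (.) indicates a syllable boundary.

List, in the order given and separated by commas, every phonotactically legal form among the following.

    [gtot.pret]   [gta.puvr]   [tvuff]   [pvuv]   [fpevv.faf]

[tvuff], [pvuv], [fpevv.faf]

[gtot.pret] — violates constraint 1: word begins with /g/ → phonotactically illegal
[gta.puvr] — violates constraint 1: word begins with /g/ → phonotactically illegal
[tvuff] — σ1 onset /tv/ (2C), coda /ff/ (2C) ok → phonotactically legal
[pvuv] — σ1 onset /pv/ (2C), coda /v/ ok → phonotactically legal
[fpevv.faf] — σ1 onset /fp/ (2C), coda /vv/ (2C) ok; σ2 onset /f/, coda /f/ ok → phonotactically legal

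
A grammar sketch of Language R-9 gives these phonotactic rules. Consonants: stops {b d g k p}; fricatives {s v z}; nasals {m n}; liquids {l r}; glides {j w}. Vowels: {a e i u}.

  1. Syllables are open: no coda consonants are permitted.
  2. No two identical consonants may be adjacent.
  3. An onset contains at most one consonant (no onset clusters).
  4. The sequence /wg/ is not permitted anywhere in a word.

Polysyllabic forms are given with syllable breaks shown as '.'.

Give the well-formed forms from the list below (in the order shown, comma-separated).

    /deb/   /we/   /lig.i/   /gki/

/deb/ — violates constraint 1: syllable 1 coda /b/ has 1 consonant (> 0) → ill-formed
/we/ — σ1 onset /w/, coda /∅/ ok → well-formed
/lig.i/ — violates constraint 1: syllable 1 coda /g/ has 1 consonant (> 0) → ill-formed
/gki/ — violates constraint 3: syllable 1 onset /gk/ has 2 consonants (> 1) → ill-formed

/we/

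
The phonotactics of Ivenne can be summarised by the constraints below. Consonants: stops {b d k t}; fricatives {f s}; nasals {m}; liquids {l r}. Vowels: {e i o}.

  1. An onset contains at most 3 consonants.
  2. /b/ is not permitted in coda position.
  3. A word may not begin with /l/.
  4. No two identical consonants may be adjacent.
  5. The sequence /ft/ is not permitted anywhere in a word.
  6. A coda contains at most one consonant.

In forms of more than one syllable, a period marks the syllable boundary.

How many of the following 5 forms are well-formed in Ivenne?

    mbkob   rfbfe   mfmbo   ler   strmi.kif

mbkob — violates constraint 2: syllable 1 coda contains /b/ → ill-formed
rfbfe — violates constraint 1: syllable 1 onset /rfbf/ has 4 consonants (> 3) → ill-formed
mfmbo — violates constraint 1: syllable 1 onset /mfmb/ has 4 consonants (> 3) → ill-formed
ler — violates constraint 3: word begins with /l/ → ill-formed
strmi.kif — violates constraint 1: syllable 1 onset /strm/ has 4 consonants (> 3) → ill-formed
No form is well-formed → 0.

0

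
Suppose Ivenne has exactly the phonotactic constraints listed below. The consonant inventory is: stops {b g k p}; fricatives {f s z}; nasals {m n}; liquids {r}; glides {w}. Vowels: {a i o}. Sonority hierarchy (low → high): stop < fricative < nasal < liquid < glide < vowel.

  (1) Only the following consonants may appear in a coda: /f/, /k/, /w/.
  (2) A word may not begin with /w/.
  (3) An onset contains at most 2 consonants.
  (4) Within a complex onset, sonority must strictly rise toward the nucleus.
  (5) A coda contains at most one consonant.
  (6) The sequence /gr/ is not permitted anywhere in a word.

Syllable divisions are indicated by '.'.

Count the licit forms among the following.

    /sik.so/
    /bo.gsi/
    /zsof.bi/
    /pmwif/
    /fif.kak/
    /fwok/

4

/sik.so/ — σ1 onset /s/, coda /k/ ok; σ2 onset /s/, coda /∅/ ok → licit
/bo.gsi/ — σ1 onset /b/, coda /∅/ ok; σ2 onset /gs/ (1→2 rises), coda /∅/ ok → licit
/zsof.bi/ — violates constraint 4: syllable 1 onset /zs/: /z/ (fricative, 2) → /s/ (fricative, 2) does not rise → illicit
/pmwif/ — violates constraint 3: syllable 1 onset /pmw/ has 3 consonants (> 2) → illicit
/fif.kak/ — σ1 onset /f/, coda /f/ ok; σ2 onset /k/, coda /k/ ok → licit
/fwok/ — σ1 onset /fw/ (2→5 rises), coda /k/ ok → licit
Licit: /sik.so/, /bo.gsi/, /fif.kak/, /fwok/ → 4.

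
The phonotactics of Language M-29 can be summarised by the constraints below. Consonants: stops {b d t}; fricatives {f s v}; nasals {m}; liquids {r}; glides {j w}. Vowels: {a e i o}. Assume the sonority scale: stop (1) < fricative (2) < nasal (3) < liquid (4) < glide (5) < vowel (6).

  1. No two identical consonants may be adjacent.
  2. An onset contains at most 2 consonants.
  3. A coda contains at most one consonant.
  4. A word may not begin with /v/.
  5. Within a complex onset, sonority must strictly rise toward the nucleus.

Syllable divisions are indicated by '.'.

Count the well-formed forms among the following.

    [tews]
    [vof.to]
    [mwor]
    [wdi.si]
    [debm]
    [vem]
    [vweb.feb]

1

[tews] — violates constraint 3: syllable 1 coda /ws/ has 2 consonants (> 1) → ill-formed
[vof.to] — violates constraint 4: word begins with /v/ → ill-formed
[mwor] — σ1 onset /mw/ (3→5 rises), coda /r/ ok → well-formed
[wdi.si] — violates constraint 5: syllable 1 onset /wd/: /w/ (glide, 5) → /d/ (stop, 1) does not rise → ill-formed
[debm] — violates constraint 3: syllable 1 coda /bm/ has 2 consonants (> 1) → ill-formed
[vem] — violates constraint 4: word begins with /v/ → ill-formed
[vweb.feb] — violates constraint 4: word begins with /v/ → ill-formed
Well-formed: [mwor] → 1.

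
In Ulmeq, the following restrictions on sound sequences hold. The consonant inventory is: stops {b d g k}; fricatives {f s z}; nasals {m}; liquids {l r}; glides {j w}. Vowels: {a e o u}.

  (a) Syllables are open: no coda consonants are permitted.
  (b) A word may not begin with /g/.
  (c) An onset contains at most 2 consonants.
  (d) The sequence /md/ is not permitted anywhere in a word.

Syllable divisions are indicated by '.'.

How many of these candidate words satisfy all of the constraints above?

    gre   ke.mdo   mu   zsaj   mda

1

gre — violates constraint (b): word begins with /g/ → ill-formed
ke.mdo — violates constraint (d): contains banned sequence /md/ → ill-formed
mu — σ1 onset /m/, coda /∅/ ok → well-formed
zsaj — violates constraint (a): syllable 1 coda /j/ has 1 consonant (> 0) → ill-formed
mda — violates constraint (d): contains banned sequence /md/ → ill-formed
Well-formed: mu → 1.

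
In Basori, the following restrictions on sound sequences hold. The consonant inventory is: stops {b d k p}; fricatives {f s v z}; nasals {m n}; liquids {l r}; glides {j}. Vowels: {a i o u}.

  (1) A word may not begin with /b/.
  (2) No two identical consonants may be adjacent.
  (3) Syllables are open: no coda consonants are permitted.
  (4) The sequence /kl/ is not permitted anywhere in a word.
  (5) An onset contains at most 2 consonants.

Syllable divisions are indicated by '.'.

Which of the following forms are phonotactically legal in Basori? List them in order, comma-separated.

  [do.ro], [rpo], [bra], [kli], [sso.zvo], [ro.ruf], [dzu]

[do.ro], [rpo], [dzu]

[do.ro] — σ1 onset /d/, coda /∅/ ok; σ2 onset /r/, coda /∅/ ok → phonotactically legal
[rpo] — σ1 onset /rp/ (2C), coda /∅/ ok → phonotactically legal
[bra] — violates constraint 1: word begins with /b/ → phonotactically illegal
[kli] — violates constraint 4: contains banned sequence /kl/ → phonotactically illegal
[sso.zvo] — violates constraint 2: adjacent identical consonants /ss/ → phonotactically illegal
[ro.ruf] — violates constraint 3: syllable 2 coda /f/ has 1 consonant (> 0) → phonotactically illegal
[dzu] — σ1 onset /dz/ (2C), coda /∅/ ok → phonotactically legal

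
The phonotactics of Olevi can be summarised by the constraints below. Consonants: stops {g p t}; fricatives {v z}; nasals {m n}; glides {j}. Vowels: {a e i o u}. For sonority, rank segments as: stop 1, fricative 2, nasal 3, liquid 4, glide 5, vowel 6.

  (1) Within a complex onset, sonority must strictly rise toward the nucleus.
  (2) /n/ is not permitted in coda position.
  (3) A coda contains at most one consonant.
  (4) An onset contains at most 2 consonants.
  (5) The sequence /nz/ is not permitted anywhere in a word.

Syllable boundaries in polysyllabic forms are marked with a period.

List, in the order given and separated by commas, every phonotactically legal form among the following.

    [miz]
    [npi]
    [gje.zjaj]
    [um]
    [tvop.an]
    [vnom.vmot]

[miz], [gje.zjaj], [um], [vnom.vmot]

[miz] — σ1 onset /m/, coda /z/ ok → phonotactically legal
[npi] — violates constraint 1: syllable 1 onset /np/: /n/ (nasal, 3) → /p/ (stop, 1) does not rise → phonotactically illegal
[gje.zjaj] — σ1 onset /gj/ (1→5 rises), coda /∅/ ok; σ2 onset /zj/ (2→5 rises), coda /j/ ok → phonotactically legal
[um] — σ1 onset /∅/, coda /m/ ok → phonotactically legal
[tvop.an] — violates constraint 2: syllable 2 coda contains /n/ → phonotactically illegal
[vnom.vmot] — σ1 onset /vn/ (2→3 rises), coda /m/ ok; σ2 onset /vm/ (2→3 rises), coda /t/ ok → phonotactically legal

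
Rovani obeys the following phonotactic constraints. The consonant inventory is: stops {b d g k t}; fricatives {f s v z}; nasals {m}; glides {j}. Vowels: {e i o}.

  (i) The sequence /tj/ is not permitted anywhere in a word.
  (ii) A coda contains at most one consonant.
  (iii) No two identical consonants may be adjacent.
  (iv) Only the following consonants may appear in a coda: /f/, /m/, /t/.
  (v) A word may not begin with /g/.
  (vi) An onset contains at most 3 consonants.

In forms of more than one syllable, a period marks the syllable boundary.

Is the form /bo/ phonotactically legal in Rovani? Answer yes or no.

/bo/ — σ1 onset /b/, coda /∅/ ok → phonotactically legal

yes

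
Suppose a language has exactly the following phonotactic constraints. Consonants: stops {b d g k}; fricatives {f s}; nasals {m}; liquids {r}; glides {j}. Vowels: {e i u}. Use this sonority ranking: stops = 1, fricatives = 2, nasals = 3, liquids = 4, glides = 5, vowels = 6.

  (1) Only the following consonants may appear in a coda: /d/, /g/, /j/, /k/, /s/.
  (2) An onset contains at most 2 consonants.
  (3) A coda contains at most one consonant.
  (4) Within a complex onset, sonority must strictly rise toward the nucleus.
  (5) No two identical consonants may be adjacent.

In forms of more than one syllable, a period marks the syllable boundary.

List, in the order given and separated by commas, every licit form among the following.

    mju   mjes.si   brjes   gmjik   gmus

mju — σ1 onset /mj/ (3→5 rises), coda /∅/ ok → licit
mjes.si — violates constraint 5: adjacent identical consonants /ss/ → illicit
brjes — violates constraint 2: syllable 1 onset /brj/ has 3 consonants (> 2) → illicit
gmjik — violates constraint 2: syllable 1 onset /gmj/ has 3 consonants (> 2) → illicit
gmus — σ1 onset /gm/ (1→3 rises), coda /s/ ok → licit

mju, gmus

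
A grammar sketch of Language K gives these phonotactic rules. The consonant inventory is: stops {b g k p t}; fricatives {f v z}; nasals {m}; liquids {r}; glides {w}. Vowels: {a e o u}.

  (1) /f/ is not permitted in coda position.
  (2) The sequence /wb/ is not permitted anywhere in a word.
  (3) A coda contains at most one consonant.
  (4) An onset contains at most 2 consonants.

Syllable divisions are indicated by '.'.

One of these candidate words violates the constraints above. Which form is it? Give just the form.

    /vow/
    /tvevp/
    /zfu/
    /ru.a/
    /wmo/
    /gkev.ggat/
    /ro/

/vow/ — σ1 onset /v/, coda /w/ ok → phonotactically legal
/tvevp/ — violates constraint 3: syllable 1 coda /vp/ has 2 consonants (> 1) → phonotactically illegal
/zfu/ — σ1 onset /zf/ (2C), coda /∅/ ok → phonotactically legal
/ru.a/ — σ1 onset /r/, coda /∅/ ok; σ2 onset /∅/, coda /∅/ ok → phonotactically legal
/wmo/ — σ1 onset /wm/ (2C), coda /∅/ ok → phonotactically legal
/gkev.ggat/ — σ1 onset /gk/ (2C), coda /v/ ok; σ2 onset /gg/ (2C), coda /t/ ok → phonotactically legal
/ro/ — σ1 onset /r/, coda /∅/ ok → phonotactically legal

/tvevp/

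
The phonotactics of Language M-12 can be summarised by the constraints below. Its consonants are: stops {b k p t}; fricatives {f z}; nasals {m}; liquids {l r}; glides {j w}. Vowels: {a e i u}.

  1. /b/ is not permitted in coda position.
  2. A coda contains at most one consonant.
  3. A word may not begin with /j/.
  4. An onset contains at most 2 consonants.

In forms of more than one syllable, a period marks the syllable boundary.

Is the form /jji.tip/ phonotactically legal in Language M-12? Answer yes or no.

no

/jji.tip/ — violates constraint 3: word begins with /j/ → phonotactically illegal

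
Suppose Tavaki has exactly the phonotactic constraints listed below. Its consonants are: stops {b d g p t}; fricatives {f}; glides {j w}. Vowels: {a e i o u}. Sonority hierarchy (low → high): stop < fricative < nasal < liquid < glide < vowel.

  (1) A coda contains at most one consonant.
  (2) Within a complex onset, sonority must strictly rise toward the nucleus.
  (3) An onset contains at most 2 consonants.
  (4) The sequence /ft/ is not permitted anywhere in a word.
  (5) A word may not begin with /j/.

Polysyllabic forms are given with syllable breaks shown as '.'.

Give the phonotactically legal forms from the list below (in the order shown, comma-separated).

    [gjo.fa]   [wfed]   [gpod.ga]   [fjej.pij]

[gjo.fa], [fjej.pij]

[gjo.fa] — σ1 onset /gj/ (1→5 rises), coda /∅/ ok; σ2 onset /f/, coda /∅/ ok → phonotactically legal
[wfed] — violates constraint 2: syllable 1 onset /wf/: /w/ (glide, 5) → /f/ (fricative, 2) does not rise → phonotactically illegal
[gpod.ga] — violates constraint 2: syllable 1 onset /gp/: /g/ (stop, 1) → /p/ (stop, 1) does not rise → phonotactically illegal
[fjej.pij] — σ1 onset /fj/ (2→5 rises), coda /j/ ok; σ2 onset /p/, coda /j/ ok → phonotactically legal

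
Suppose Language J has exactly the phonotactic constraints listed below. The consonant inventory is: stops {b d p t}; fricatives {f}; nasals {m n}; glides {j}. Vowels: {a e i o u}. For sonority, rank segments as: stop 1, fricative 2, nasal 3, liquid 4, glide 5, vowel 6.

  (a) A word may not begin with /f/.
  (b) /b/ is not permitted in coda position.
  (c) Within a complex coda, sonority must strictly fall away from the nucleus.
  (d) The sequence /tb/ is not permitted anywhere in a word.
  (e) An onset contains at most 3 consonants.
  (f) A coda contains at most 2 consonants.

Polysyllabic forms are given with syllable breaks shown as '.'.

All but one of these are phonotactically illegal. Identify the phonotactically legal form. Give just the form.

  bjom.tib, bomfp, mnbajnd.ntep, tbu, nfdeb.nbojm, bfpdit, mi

mi

bjom.tib — violates constraint (b): syllable 2 coda contains /b/ → phonotactically illegal
bomfp — violates constraint (f): syllable 1 coda /mfp/ has 3 consonants (> 2) → phonotactically illegal
mnbajnd.ntep — violates constraint (f): syllable 1 coda /jnd/ has 3 consonants (> 2) → phonotactically illegal
tbu — violates constraint (d): contains banned sequence /tb/ → phonotactically illegal
nfdeb.nbojm — violates constraint (b): syllable 1 coda contains /b/ → phonotactically illegal
bfpdit — violates constraint (e): syllable 1 onset /bfpd/ has 4 consonants (> 3) → phonotactically illegal
mi — σ1 onset /m/, coda /∅/ ok → phonotactically legal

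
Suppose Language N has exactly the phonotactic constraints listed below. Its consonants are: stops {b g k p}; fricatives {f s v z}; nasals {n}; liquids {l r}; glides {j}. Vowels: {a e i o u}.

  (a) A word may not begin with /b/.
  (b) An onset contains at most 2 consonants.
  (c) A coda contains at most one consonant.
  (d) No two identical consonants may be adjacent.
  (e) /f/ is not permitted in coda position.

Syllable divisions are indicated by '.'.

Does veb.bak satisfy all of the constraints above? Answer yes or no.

veb.bak — violates constraint (d): adjacent identical consonants /bb/ → ill-formed

no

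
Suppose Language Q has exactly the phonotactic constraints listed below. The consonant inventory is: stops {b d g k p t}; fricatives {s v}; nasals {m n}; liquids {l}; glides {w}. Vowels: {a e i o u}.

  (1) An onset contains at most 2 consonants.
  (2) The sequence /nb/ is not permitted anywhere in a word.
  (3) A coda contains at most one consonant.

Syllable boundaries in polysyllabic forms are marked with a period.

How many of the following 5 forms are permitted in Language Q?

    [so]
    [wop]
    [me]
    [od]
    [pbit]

5

[so] — σ1 onset /s/, coda /∅/ ok → permitted
[wop] — σ1 onset /w/, coda /p/ ok → permitted
[me] — σ1 onset /m/, coda /∅/ ok → permitted
[od] — σ1 onset /∅/, coda /d/ ok → permitted
[pbit] — σ1 onset /pb/ (2C), coda /t/ ok → permitted
Permitted: [so], [wop], [me], [od], [pbit] → 5.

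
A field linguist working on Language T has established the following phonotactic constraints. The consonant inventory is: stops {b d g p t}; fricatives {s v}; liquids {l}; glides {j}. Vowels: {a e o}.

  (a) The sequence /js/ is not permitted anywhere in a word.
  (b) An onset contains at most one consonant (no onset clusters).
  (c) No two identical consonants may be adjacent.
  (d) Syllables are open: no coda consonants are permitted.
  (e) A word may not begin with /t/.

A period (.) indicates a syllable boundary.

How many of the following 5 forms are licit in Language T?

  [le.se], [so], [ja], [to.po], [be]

4

[le.se] — σ1 onset /l/, coda /∅/ ok; σ2 onset /s/, coda /∅/ ok → licit
[so] — σ1 onset /s/, coda /∅/ ok → licit
[ja] — σ1 onset /j/, coda /∅/ ok → licit
[to.po] — violates constraint (e): word begins with /t/ → illicit
[be] — σ1 onset /b/, coda /∅/ ok → licit
Licit: [le.se], [so], [ja], [be] → 4.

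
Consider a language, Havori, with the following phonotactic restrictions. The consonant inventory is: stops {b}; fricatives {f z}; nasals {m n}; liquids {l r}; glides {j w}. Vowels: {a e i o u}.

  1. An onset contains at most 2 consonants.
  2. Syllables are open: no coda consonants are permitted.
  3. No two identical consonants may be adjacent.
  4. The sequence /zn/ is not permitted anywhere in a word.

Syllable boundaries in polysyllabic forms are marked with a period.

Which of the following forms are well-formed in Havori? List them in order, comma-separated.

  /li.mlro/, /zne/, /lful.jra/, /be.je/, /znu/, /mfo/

/li.mlro/ — violates constraint 1: syllable 2 onset /mlr/ has 3 consonants (> 2) → ill-formed
/zne/ — violates constraint 4: contains banned sequence /zn/ → ill-formed
/lful.jra/ — violates constraint 2: syllable 1 coda /l/ has 1 consonant (> 0) → ill-formed
/be.je/ — σ1 onset /b/, coda /∅/ ok; σ2 onset /j/, coda /∅/ ok → well-formed
/znu/ — violates constraint 4: contains banned sequence /zn/ → ill-formed
/mfo/ — σ1 onset /mf/ (2C), coda /∅/ ok → well-formed

/be.je/, /mfo/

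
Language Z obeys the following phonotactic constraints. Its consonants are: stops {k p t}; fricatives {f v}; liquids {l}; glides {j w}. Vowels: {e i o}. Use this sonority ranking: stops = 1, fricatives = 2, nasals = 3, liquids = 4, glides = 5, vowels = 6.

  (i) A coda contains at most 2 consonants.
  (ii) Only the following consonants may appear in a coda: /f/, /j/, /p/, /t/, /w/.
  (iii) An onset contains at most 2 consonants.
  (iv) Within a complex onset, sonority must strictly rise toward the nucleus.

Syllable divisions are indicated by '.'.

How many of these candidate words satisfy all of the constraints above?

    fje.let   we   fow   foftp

3

fje.let — σ1 onset /fj/ (2→5 rises), coda /∅/ ok; σ2 onset /l/, coda /t/ ok → licit
we — σ1 onset /w/, coda /∅/ ok → licit
fow — σ1 onset /f/, coda /w/ ok → licit
foftp — violates constraint (i): syllable 1 coda /ftp/ has 3 consonants (> 2) → illicit
Licit: fje.let, we, fow → 3.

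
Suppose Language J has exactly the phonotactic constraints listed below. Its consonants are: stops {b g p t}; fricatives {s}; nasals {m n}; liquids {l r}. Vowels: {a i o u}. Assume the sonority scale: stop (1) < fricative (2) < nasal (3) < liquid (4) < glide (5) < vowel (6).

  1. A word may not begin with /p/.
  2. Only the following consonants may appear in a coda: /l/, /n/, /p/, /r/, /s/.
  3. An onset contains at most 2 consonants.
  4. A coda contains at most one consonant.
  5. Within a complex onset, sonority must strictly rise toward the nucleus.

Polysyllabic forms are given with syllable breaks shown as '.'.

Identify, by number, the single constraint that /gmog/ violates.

2

/gmog/: syllable 1 coda contains /g/, which is not a licensed coda consonant.
This is a violation of constraint 2: "Only the following consonants may appear in a coda: /l/, /n/, /p/, /r/, /s/."
The remaining constraints (1, 3, 4, 5) are satisfied.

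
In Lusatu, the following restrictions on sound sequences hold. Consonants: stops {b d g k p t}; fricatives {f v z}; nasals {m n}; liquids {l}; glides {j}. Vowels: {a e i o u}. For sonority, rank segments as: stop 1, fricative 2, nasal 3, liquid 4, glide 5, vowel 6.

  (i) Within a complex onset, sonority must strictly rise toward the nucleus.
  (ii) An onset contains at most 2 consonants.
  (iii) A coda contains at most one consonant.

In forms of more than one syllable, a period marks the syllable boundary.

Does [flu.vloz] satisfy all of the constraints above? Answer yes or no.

yes

[flu.vloz] — σ1 onset /fl/ (2→4 rises), coda /∅/ ok; σ2 onset /vl/ (2→4 rises), coda /z/ ok → licit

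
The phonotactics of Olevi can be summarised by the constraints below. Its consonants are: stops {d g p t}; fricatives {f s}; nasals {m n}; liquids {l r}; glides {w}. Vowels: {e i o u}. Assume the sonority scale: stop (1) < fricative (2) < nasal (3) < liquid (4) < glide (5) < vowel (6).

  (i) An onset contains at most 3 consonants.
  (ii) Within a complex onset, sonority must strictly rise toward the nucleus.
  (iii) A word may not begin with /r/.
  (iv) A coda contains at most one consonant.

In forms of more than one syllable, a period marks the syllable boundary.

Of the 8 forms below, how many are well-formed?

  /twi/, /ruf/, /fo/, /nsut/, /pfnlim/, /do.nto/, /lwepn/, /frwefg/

2

/twi/ — σ1 onset /tw/ (1→5 rises), coda /∅/ ok → well-formed
/ruf/ — violates constraint (iii): word begins with /r/ → ill-formed
/fo/ — σ1 onset /f/, coda /∅/ ok → well-formed
/nsut/ — violates constraint (ii): syllable 1 onset /ns/: /n/ (nasal, 3) → /s/ (fricative, 2) does not rise → ill-formed
/pfnlim/ — violates constraint (i): syllable 1 onset /pfnl/ has 4 consonants (> 3) → ill-formed
/do.nto/ — violates constraint (ii): syllable 2 onset /nt/: /n/ (nasal, 3) → /t/ (stop, 1) does not rise → ill-formed
/lwepn/ — violates constraint (iv): syllable 1 coda /pn/ has 2 consonants (> 1) → ill-formed
/frwefg/ — violates constraint (iv): syllable 1 coda /fg/ has 2 consonants (> 1) → ill-formed
Well-formed: /twi/, /fo/ → 2.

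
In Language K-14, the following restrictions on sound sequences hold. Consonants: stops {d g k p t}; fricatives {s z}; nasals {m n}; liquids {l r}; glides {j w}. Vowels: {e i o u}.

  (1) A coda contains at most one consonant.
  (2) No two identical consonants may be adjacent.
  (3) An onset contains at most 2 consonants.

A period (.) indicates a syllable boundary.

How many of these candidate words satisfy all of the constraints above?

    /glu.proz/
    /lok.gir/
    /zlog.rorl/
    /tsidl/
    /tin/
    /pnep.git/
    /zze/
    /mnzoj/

4

/glu.proz/ — σ1 onset /gl/ (2C), coda /∅/ ok; σ2 onset /pr/ (2C), coda /z/ ok → permitted
/lok.gir/ — σ1 onset /l/, coda /k/ ok; σ2 onset /g/, coda /r/ ok → permitted
/zlog.rorl/ — violates constraint 1: syllable 2 coda /rl/ has 2 consonants (> 1) → not permitted
/tsidl/ — violates constraint 1: syllable 1 coda /dl/ has 2 consonants (> 1) → not permitted
/tin/ — σ1 onset /t/, coda /n/ ok → permitted
/pnep.git/ — σ1 onset /pn/ (2C), coda /p/ ok; σ2 onset /g/, coda /t/ ok → permitted
/zze/ — violates constraint 2: adjacent identical consonants /zz/ → not permitted
/mnzoj/ — violates constraint 3: syllable 1 onset /mnz/ has 3 consonants (> 2) → not permitted
Permitted: /glu.proz/, /lok.gir/, /tin/, /pnep.git/ → 4.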